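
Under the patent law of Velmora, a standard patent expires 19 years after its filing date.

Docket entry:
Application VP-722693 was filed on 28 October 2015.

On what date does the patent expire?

Filing date + 19 years → 28 October 2034.

October 28, 2034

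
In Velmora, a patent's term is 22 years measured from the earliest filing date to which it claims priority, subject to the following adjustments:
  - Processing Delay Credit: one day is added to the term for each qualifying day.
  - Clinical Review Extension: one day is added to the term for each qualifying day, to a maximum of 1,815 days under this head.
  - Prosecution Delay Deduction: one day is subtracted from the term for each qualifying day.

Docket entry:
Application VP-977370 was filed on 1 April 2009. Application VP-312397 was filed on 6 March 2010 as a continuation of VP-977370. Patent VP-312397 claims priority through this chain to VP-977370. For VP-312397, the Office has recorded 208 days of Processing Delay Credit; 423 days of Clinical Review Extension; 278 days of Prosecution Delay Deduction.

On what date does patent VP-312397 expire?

March 19, 2032

Earliest priority filing: 1 April 2009.
Base term: 1 April 2009 + 22 years → 1 April 2031.
Processing Delay Credit: +208 days → 26 October 2031.
Clinical Review Extension: 423 days (within the 1815-day cap) → +423 days → 22 December 2032.
Prosecution Delay Deduction: −278 days → 19 March 2032.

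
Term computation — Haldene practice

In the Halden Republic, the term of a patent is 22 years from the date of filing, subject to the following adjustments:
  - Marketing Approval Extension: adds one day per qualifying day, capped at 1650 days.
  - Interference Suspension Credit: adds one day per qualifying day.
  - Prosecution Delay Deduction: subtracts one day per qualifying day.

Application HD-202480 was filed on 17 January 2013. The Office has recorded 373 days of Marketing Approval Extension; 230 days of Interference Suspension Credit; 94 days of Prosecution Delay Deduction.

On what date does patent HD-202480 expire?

June 9, 2036

Base term: filing date + 22 years → 17 January 2035.
Marketing Approval Extension: 373 days (within the 1650-day cap) → +373 days → 25 January 2036.
Interference Suspension Credit: +230 days → 11 September 2036.
Prosecution Delay Deduction: −94 days → 9 June 2036.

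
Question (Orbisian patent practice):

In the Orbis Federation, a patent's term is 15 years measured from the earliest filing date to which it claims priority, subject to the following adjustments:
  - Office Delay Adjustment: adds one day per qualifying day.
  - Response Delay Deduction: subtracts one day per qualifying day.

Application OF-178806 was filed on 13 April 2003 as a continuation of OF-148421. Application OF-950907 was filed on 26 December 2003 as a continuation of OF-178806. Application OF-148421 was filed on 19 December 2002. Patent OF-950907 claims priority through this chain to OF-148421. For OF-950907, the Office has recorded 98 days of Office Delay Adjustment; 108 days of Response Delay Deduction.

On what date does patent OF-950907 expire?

2017-12-09

Earliest priority filing: 19 December 2002.
Base term: 19 December 2002 + 15 years → 19 December 2017.
Office Delay Adjustment: +98 days → 27 March 2018.
Response Delay Deduction: −108 days → 9 December 2017.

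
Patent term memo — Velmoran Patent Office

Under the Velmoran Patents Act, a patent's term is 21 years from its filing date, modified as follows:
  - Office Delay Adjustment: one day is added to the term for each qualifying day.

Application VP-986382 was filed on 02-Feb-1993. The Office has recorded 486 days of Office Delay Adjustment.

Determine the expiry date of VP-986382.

June 3, 2015

Base term: filing date + 21 years → 2 February 2014.
Office Delay Adjustment: +486 days → 3 June 2015.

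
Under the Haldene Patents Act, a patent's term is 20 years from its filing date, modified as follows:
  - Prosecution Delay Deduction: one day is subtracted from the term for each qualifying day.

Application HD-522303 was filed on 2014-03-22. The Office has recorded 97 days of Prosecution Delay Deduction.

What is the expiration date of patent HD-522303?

Base term: filing date + 20 years → 22 March 2034.
Prosecution Delay Deduction: −97 days → 15 December 2033.

December 15, 2033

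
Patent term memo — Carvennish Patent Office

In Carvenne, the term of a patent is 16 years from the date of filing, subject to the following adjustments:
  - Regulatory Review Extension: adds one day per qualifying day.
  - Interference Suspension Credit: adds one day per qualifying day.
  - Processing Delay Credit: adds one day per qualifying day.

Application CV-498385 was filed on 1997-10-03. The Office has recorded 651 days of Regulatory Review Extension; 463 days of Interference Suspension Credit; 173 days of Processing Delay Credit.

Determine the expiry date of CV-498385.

2017-04-12

Base term: filing date + 16 years → 3 October 2013.
Regulatory Review Extension: +651 days → 16 July 2015.
Interference Suspension Credit: +463 days → 21 October 2016.
Processing Delay Credit: +173 days → 12 April 2017.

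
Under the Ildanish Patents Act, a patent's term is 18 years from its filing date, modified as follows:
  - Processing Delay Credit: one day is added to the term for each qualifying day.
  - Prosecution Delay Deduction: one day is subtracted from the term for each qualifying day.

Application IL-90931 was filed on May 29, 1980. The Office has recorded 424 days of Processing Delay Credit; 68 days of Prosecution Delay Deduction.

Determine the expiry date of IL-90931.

1999-05-20

Base term: filing date + 18 years → 29 May 1998.
Processing Delay Credit: +424 days → 27 July 1999.
Prosecution Delay Deduction: −68 days → 20 May 1999.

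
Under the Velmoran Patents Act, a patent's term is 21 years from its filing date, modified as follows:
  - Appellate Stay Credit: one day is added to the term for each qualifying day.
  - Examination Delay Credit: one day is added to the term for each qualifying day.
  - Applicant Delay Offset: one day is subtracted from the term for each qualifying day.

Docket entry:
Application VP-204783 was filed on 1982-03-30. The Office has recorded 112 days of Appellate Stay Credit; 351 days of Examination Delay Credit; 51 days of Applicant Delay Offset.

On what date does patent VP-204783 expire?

Base term: filing date + 21 years → 30 March 2003.
Appellate Stay Credit: +112 days → 20 July 2003.
Examination Delay Credit: +351 days → 5 July 2004.
Applicant Delay Offset: −51 days → 15 May 2004.

May 15, 2004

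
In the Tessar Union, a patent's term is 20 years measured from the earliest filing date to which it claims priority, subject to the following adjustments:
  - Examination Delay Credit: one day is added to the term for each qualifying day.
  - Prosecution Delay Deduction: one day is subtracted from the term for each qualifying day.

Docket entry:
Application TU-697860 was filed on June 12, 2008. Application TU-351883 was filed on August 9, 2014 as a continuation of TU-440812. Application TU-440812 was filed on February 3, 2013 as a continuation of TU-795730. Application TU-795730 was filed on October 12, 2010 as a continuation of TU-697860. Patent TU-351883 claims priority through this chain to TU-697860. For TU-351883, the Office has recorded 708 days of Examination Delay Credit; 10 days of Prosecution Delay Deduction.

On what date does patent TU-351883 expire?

May 11, 2030

Earliest priority filing: 12 June 2008.
Base term: 12 June 2008 + 20 years → 12 June 2028.
Examination Delay Credit: +708 days → 21 May 2030.
Prosecution Delay Deduction: −10 days → 11 May 2030.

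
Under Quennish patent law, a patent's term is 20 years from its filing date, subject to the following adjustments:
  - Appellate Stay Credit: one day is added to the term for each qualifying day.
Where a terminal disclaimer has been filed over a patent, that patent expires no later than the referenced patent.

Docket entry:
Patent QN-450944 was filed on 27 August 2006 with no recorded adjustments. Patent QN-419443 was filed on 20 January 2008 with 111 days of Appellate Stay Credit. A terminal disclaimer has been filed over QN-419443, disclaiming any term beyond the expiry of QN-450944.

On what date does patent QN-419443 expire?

Natural term of QN-419443:
  Base: filing + 20 years → 20 January 2028.
  Appellate Stay Credit: +111 days → 10 May 2028.
Expiry of referenced patent QN-450944:
  Base: filing + 20 years → 27 August 2026.
Terminal disclaimer: QN-419443 expires on the earlier of 10 May 2028 and 27 August 2026.

August 27, 2026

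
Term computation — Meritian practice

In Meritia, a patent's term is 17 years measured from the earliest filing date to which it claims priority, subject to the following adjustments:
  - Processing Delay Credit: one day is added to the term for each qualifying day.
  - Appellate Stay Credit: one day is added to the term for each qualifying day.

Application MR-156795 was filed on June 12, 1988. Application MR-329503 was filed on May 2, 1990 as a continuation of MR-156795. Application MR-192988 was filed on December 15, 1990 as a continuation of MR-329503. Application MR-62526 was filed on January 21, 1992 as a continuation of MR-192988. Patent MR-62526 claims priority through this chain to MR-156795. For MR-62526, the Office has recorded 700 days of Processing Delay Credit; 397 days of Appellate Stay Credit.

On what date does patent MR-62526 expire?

Earliest priority filing: 12 June 1988.
Base term: 12 June 1988 + 17 years → 12 June 2005.
Processing Delay Credit: +700 days → 13 May 2007.
Appellate Stay Credit: +397 days → 13 June 2008.

2008-06-13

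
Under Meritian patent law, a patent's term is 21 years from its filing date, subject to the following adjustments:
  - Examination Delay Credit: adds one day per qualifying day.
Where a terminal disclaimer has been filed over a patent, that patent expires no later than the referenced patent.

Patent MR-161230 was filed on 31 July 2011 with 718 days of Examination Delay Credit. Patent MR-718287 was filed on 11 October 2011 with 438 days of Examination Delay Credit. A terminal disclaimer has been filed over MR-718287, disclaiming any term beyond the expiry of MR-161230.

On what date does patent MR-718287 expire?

December 23, 2033

Natural term of MR-718287:
  Base: filing + 21 years → 11 October 2032.
  Examination Delay Credit: +438 days → 23 December 2033.
Expiry of referenced patent MR-161230:
  Base: filing + 21 years → 31 July 2032.
  Examination Delay Credit: +718 days → 19 July 2034.
Terminal disclaimer: MR-718287 expires on the earlier of 23 December 2033 and 19 July 2034.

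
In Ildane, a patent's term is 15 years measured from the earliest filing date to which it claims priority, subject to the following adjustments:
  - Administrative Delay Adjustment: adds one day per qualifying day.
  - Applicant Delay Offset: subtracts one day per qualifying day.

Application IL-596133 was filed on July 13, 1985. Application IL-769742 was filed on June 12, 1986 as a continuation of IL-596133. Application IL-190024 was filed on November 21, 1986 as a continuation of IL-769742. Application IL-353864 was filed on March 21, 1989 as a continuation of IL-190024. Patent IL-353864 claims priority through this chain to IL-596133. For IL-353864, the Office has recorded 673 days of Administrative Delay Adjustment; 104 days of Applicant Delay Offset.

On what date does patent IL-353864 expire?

2002-02-02

Earliest priority filing: 13 July 1985.
Base term: 13 July 1985 + 15 years → 13 July 2000.
Administrative Delay Adjustment: +673 days → 17 May 2002.
Applicant Delay Offset: −104 days → 2 February 2002.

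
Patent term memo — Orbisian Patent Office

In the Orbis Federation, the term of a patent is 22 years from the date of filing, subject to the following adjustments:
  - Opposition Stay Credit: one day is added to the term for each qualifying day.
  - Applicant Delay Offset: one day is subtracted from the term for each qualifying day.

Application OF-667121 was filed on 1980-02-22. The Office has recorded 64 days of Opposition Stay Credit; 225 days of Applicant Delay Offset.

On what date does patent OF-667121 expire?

2001-09-14

Base term: filing date + 22 years → 22 February 2002.
Opposition Stay Credit: +64 days → 27 April 2002.
Applicant Delay Offset: −225 days → 14 September 2001.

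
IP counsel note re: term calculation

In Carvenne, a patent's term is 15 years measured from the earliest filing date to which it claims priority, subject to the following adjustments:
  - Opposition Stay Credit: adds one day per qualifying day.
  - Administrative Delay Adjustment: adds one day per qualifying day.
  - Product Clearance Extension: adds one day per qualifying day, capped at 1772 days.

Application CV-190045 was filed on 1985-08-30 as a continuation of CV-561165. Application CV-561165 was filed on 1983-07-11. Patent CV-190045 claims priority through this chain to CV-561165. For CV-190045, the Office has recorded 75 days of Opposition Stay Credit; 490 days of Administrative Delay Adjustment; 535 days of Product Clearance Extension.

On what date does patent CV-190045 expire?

Earliest priority filing: 11 July 1983.
Base term: 11 July 1983 + 15 years → 11 July 1998.
Opposition Stay Credit: +75 days → 24 September 1998.
Administrative Delay Adjustment: +490 days → 27 January 2000.
Product Clearance Extension: 535 days (within the 1772-day cap) → +535 days → 15 July 2001.

2001-07-15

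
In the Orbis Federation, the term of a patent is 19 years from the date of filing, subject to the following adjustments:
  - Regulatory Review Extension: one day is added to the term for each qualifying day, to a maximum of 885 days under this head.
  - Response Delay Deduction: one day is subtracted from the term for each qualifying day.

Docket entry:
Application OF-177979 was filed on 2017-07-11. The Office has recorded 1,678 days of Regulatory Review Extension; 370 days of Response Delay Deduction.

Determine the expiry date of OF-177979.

Base term: filing date + 19 years → 11 July 2036.
Regulatory Review Extension: 1678 days claimed exceeds the 885-day cap, so +885 days → 13 December 2038.
Response Delay Deduction: −370 days → 8 December 2037.

2037-12-08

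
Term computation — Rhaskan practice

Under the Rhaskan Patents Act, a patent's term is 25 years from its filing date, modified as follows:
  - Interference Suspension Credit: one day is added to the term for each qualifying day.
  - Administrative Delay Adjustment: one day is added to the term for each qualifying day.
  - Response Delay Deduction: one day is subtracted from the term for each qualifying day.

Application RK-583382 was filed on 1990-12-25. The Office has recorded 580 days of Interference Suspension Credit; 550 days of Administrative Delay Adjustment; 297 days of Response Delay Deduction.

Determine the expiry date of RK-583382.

Base term: filing date + 25 years → 25 December 2015.
Interference Suspension Credit: +580 days → 27 July 2017.
Administrative Delay Adjustment: +550 days → 28 January 2019.
Response Delay Deduction: −297 days → 6 April 2018.

2018-04-06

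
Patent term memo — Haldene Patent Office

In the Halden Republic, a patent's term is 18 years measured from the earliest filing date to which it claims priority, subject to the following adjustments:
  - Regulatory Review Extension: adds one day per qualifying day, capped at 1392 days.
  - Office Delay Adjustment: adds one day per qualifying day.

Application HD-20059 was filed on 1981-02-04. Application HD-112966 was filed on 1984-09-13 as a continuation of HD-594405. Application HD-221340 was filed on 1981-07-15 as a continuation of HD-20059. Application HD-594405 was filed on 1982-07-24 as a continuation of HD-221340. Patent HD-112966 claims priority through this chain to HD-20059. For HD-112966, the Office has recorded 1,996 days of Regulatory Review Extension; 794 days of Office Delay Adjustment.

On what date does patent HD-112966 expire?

January 29, 2005

Earliest priority filing: 4 February 1981.
Base term: 4 February 1981 + 18 years → 4 February 1999.
Regulatory Review Extension: 1996 days claimed exceeds the 1392-day cap, so +1392 days → 27 November 2002.
Office Delay Adjustment: +794 days → 29 January 2005.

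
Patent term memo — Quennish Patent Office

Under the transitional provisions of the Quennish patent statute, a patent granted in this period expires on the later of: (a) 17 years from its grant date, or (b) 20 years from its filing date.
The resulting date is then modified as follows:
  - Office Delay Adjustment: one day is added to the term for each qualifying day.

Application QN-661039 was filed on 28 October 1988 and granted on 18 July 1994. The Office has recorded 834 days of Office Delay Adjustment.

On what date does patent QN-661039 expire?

(a) grant + 17 years → 18 July 2011.
(b) filing + 20 years → 28 October 2008.
Later of the two: 18 July 2011.
Office Delay Adjustment: +834 days → 29 October 2013.

October 29, 2013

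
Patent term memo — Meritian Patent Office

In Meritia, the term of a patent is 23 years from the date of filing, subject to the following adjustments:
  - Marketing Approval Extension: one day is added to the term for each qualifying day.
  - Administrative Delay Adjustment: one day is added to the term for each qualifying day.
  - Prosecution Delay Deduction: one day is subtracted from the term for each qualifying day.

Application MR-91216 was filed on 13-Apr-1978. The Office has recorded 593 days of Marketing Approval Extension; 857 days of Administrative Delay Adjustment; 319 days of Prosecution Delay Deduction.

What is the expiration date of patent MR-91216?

Base term: filing date + 23 years → 13 April 2001.
Marketing Approval Extension: +593 days → 27 November 2002.
Administrative Delay Adjustment: +857 days → 2 April 2005.
Prosecution Delay Deduction: −319 days → 18 May 2004.

May 18, 2004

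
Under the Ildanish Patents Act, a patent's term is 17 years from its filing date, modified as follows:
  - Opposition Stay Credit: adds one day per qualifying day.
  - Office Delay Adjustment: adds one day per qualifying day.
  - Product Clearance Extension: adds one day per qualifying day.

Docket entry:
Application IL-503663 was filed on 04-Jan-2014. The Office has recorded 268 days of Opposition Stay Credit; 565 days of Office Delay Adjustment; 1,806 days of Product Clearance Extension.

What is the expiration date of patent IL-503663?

March 27, 2038

Base term: filing date + 17 years → 4 January 2031.
Opposition Stay Credit: +268 days → 29 September 2031.
Office Delay Adjustment: +565 days → 16 April 2033.
Product Clearance Extension: +1806 days → 27 March 2038.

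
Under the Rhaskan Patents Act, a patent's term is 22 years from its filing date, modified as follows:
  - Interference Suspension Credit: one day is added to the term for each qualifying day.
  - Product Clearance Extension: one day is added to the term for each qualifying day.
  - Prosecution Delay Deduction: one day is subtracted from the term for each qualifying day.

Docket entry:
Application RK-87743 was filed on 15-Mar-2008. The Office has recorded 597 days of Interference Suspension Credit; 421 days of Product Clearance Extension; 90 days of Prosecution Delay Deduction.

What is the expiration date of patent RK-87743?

2032-09-28

Base term: filing date + 22 years → 15 March 2030.
Interference Suspension Credit: +597 days → 2 November 2031.
Product Clearance Extension: +421 days → 27 December 2032.
Prosecution Delay Deduction: −90 days → 28 September 2032.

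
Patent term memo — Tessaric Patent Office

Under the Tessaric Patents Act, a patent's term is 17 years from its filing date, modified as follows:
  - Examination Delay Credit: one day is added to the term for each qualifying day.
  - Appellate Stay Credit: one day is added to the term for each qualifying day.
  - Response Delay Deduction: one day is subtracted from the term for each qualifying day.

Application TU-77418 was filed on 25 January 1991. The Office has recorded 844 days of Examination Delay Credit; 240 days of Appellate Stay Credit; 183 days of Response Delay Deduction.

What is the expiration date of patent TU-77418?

July 14, 2010

Base term: filing date + 17 years → 25 January 2008.
Examination Delay Credit: +844 days → 18 May 2010.
Appellate Stay Credit: +240 days → 13 January 2011.
Response Delay Deduction: −183 days → 14 July 2010.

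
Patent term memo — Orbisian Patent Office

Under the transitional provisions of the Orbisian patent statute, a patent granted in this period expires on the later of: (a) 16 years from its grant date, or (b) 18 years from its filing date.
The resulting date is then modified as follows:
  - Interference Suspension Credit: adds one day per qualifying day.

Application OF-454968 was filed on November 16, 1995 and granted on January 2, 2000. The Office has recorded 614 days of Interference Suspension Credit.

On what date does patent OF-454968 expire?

(a) grant + 16 years → 2 January 2016.
(b) filing + 18 years → 16 November 2013.
Later of the two: 2 January 2016.
Interference Suspension Credit: +614 days → 7 September 2017.

2017-09-07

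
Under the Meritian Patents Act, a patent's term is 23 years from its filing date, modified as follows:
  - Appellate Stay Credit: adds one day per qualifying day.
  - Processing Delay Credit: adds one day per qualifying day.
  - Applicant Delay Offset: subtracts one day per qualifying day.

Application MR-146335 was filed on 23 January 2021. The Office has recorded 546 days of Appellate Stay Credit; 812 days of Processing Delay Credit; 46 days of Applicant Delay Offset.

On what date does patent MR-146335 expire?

August 27, 2047

Base term: filing date + 23 years → 23 January 2044.
Appellate Stay Credit: +546 days → 22 July 2045.
Processing Delay Credit: +812 days → 12 October 2047.
Applicant Delay Offset: −46 days → 27 August 2047.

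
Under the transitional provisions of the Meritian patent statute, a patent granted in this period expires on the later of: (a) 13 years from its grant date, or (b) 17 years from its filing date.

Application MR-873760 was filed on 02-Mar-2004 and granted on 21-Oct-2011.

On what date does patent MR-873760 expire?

October 21, 2024

(a) grant + 13 years → 21 October 2024.
(b) filing + 17 years → 2 March 2021.
Later of the two: 21 October 2024.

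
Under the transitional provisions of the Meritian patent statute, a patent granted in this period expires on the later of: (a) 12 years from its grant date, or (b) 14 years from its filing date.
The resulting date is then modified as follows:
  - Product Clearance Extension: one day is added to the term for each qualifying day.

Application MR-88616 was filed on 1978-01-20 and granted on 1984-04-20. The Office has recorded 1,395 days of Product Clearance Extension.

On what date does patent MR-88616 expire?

(a) grant + 12 years → 20 April 1996.
(b) filing + 14 years → 20 January 1992.
Later of the two: 20 April 1996.
Product Clearance Extension: +1395 days → 14 February 2000.

February 14, 2000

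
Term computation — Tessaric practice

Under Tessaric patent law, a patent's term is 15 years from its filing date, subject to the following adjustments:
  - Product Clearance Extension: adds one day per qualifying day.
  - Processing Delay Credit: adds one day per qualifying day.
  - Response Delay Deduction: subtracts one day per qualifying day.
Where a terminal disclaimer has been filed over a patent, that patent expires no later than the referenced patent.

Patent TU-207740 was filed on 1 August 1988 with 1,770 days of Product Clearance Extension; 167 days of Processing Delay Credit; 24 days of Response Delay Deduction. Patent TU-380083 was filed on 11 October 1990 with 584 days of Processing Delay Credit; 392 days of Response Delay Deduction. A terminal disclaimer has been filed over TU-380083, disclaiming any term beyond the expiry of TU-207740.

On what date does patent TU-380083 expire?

April 21, 2006

Natural term of TU-380083:
  Base: filing + 15 years → 11 October 2005.
  Processing Delay Credit: +584 days → 18 May 2007.
  Response Delay Deduction: −392 days → 21 April 2006.
Expiry of referenced patent TU-207740:
  Base: filing + 15 years → 1 August 2003.
  Product Clearance Extension: +1770 days → 5 June 2008.
  Processing Delay Credit: +167 days → 19 November 2008.
  Response Delay Deduction: −24 days → 26 October 2008.
Terminal disclaimer: TU-380083 expires on the earlier of 21 April 2006 and 26 October 2008.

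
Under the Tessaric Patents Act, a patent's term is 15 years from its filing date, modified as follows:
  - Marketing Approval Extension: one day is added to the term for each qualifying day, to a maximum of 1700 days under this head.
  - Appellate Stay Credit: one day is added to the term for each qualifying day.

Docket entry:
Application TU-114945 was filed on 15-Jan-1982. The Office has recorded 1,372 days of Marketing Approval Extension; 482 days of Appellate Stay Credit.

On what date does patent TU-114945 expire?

February 12, 2002

Base term: filing date + 15 years → 15 January 1997.
Marketing Approval Extension: 1372 days (within the 1700-day cap) → +1372 days → 18 October 2000.
Appellate Stay Credit: +482 days → 12 February 2002.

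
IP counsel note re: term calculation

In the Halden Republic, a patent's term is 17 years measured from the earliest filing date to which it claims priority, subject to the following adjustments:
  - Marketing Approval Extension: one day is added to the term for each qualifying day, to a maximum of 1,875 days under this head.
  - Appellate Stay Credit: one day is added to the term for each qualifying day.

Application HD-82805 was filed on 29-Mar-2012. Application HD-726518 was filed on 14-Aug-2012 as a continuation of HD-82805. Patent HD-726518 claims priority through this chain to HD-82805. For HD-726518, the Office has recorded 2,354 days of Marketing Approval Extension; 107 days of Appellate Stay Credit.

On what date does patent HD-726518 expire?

2034-09-01

Earliest priority filing: 29 March 2012.
Base term: 29 March 2012 + 17 years → 29 March 2029.
Marketing Approval Extension: 2354 days claimed exceeds the 1875-day cap, so +1875 days → 17 May 2034.
Appellate Stay Credit: +107 days → 1 September 2034.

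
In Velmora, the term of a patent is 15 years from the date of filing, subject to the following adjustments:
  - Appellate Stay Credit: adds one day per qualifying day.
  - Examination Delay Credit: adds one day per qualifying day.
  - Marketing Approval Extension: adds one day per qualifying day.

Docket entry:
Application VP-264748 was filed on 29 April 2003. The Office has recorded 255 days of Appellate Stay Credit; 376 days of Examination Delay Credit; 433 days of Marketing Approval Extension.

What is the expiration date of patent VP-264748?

Base term: filing date + 15 years → 29 April 2018.
Appellate Stay Credit: +255 days → 9 January 2019.
Examination Delay Credit: +376 days → 20 January 2020.
Marketing Approval Extension: +433 days → 28 March 2021.

March 28, 2021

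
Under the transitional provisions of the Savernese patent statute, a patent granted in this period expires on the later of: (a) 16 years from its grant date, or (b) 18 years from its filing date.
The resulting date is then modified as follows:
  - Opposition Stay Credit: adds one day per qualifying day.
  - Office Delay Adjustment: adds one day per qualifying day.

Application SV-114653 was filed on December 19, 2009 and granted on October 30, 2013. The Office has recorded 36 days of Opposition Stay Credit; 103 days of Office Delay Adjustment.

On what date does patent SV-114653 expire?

(a) grant + 16 years → 30 October 2029.
(b) filing + 18 years → 19 December 2027.
Later of the two: 30 October 2029.
Opposition Stay Credit: +36 days → 5 December 2029.
Office Delay Adjustment: +103 days → 18 March 2030.

2030-03-18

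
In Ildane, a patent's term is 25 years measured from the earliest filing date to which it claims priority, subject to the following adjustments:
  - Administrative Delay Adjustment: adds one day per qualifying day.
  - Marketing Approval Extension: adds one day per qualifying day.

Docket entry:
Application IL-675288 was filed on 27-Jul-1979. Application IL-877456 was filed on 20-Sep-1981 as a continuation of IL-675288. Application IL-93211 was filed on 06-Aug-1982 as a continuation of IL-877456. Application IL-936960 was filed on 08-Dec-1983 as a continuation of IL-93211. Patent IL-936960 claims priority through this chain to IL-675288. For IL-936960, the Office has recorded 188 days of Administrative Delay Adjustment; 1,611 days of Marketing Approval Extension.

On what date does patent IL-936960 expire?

2009-06-30

Earliest priority filing: 27 July 1979.
Base term: 27 July 1979 + 25 years → 27 July 2004.
Administrative Delay Adjustment: +188 days → 31 January 2005.
Marketing Approval Extension: +1611 days → 30 June 2009.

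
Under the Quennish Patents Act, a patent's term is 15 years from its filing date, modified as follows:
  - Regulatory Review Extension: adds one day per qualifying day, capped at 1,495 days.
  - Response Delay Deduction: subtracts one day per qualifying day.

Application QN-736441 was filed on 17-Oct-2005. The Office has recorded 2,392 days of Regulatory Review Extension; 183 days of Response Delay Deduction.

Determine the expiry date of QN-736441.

Base term: filing date + 15 years → 17 October 2020.
Regulatory Review Extension: 2392 days claimed exceeds the 1495-day cap, so +1495 days → 20 November 2024.
Response Delay Deduction: −183 days → 21 May 2024.

2024-05-21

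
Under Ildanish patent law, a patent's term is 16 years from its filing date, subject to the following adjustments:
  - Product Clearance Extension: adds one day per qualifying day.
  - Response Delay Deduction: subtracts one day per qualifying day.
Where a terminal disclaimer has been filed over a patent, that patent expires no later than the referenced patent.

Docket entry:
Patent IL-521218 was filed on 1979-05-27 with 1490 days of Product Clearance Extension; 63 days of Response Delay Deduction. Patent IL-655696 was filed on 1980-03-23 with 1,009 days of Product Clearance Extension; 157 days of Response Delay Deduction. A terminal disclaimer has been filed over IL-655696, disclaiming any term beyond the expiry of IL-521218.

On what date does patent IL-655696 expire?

July 23, 1998

Natural term of IL-655696:
  Base: filing + 16 years → 23 March 1996.
  Product Clearance Extension: +1009 days → 27 December 1998.
  Response Delay Deduction: −157 days → 23 July 1998.
Expiry of referenced patent IL-521218:
  Base: filing + 16 years → 27 May 1995.
  Product Clearance Extension: +1490 days → 25 June 1999.
  Response Delay Deduction: −63 days → 23 April 1999.
Terminal disclaimer: IL-655696 expires on the earlier of 23 July 1998 and 23 April 1999.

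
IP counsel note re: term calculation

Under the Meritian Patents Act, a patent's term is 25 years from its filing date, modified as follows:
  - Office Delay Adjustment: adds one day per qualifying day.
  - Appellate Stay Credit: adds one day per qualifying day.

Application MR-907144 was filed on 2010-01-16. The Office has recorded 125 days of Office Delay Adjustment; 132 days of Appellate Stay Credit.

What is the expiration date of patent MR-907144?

Base term: filing date + 25 years → 16 January 2035.
Office Delay Adjustment: +125 days → 21 May 2035.
Appellate Stay Credit: +132 days → 30 September 2035.

2035-09-30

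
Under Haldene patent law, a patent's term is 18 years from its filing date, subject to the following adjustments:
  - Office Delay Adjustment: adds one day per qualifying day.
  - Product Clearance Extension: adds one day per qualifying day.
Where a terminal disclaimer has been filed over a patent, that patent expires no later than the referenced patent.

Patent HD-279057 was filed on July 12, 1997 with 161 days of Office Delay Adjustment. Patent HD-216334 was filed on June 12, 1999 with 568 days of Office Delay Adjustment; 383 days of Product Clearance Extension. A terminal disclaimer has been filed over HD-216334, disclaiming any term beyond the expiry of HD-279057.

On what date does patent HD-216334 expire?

December 20, 2015

Natural term of HD-216334:
  Base: filing + 18 years → 12 June 2017.
  Office Delay Adjustment: +568 days → 1 January 2019.
  Product Clearance Extension: +383 days → 19 January 2020.
Expiry of referenced patent HD-279057:
  Base: filing + 18 years → 12 July 2015.
  Office Delay Adjustment: +161 days → 20 December 2015.
Terminal disclaimer: HD-216334 expires on the earlier of 19 January 2020 and 20 December 2015.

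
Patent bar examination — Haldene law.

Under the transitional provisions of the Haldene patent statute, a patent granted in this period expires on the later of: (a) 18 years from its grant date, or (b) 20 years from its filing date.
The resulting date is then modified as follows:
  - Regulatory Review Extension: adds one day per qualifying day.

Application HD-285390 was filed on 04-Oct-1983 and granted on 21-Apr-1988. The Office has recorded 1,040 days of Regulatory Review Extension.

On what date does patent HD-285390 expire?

February 24, 2009

(a) grant + 18 years → 21 April 2006.
(b) filing + 20 years → 4 October 2003.
Later of the two: 21 April 2006.
Regulatory Review Extension: +1040 days → 24 February 2009.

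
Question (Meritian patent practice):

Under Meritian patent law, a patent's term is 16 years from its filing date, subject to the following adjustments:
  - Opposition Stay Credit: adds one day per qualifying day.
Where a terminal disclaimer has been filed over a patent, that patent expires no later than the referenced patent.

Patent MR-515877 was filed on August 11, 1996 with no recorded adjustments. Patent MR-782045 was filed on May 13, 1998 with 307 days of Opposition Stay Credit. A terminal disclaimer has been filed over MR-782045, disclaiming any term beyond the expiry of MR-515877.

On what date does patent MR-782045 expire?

2012-08-11

Natural term of MR-782045:
  Base: filing + 16 years → 13 May 2014.
  Opposition Stay Credit: +307 days → 16 March 2015.
Expiry of referenced patent MR-515877:
  Base: filing + 16 years → 11 August 2012.
Terminal disclaimer: MR-782045 expires on the earlier of 16 March 2015 and 11 August 2012.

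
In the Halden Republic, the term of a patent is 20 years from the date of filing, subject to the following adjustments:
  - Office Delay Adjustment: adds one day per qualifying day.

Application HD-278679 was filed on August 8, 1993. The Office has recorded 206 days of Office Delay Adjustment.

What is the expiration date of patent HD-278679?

March 2, 2014

Base term: filing date + 20 years → 8 August 2013.
Office Delay Adjustment: +206 days → 2 March 2014.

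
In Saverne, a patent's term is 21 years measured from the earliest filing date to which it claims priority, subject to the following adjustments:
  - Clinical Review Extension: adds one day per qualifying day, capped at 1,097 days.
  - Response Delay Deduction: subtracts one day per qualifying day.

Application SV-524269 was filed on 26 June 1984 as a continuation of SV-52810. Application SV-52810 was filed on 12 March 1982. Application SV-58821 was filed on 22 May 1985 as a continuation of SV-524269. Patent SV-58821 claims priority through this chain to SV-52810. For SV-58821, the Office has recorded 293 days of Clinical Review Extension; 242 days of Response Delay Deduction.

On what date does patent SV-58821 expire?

Earliest priority filing: 12 March 1982.
Base term: 12 March 1982 + 21 years → 12 March 2003.
Clinical Review Extension: 293 days (within the 1097-day cap) → +293 days → 30 December 2003.
Response Delay Deduction: −242 days → 2 May 2003.

2003-05-02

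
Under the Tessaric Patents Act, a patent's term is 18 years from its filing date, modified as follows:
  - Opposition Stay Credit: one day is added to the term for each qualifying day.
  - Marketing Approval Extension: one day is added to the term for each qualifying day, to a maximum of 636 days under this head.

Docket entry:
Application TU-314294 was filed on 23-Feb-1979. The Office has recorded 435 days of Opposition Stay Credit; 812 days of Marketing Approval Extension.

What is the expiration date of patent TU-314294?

Base term: filing date + 18 years → 23 February 1997.
Opposition Stay Credit: +435 days → 4 May 1998.
Marketing Approval Extension: 812 days claimed exceeds the 636-day cap, so +636 days → 30 January 2000.

2000-01-30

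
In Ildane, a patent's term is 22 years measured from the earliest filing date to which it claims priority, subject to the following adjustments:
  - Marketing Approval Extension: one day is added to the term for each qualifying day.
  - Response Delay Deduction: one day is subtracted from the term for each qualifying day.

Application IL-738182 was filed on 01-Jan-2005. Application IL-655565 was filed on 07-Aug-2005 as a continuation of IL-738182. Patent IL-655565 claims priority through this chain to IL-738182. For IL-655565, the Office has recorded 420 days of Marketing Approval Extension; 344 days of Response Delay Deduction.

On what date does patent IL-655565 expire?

March 18, 2027

Earliest priority filing: 1 January 2005.
Base term: 1 January 2005 + 22 years → 1 January 2027.
Marketing Approval Extension: +420 days → 25 February 2028.
Response Delay Deduction: −344 days → 18 March 2027.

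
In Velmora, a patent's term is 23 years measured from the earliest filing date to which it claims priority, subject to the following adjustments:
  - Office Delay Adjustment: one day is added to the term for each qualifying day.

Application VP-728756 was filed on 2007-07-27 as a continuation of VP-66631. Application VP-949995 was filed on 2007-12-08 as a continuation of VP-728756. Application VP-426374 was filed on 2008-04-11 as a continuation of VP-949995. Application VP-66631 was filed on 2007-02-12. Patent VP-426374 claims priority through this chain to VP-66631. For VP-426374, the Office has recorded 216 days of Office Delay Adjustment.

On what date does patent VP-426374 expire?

Earliest priority filing: 12 February 2007.
Base term: 12 February 2007 + 23 years → 12 February 2030.
Office Delay Adjustment: +216 days → 16 September 2030.

September 16, 2030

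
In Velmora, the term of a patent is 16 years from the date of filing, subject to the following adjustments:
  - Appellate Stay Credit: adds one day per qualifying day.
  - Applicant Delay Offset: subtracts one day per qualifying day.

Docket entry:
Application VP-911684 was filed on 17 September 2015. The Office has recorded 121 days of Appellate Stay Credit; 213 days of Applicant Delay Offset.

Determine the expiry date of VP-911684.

Base term: filing date + 16 years → 17 September 2031.
Appellate Stay Credit: +121 days → 16 January 2032.
Applicant Delay Offset: −213 days → 17 June 2031.

June 17, 2031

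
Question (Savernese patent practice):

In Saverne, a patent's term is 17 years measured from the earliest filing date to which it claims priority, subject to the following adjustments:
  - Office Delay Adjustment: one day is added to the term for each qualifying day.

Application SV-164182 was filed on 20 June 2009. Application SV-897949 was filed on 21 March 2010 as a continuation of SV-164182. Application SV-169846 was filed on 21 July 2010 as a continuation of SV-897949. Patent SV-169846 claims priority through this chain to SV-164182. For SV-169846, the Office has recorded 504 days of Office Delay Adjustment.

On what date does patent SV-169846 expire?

Earliest priority filing: 20 June 2009.
Base term: 20 June 2009 + 17 years → 20 June 2026.
Office Delay Adjustment: +504 days → 6 November 2027.

2027-11-06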